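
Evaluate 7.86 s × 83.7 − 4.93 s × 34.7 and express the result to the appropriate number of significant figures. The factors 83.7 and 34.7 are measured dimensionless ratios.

7.86 × 83.7 = 657.882 → 658 s (3 s.f., last digit at the 10^0 place).
4.93 × 34.7 = 171.071 → 171 s (3 s.f., last digit at the 10^0 place).
Difference: 486.811 s; keep the coarser place, 10^0.
Result: 487 s.

487 s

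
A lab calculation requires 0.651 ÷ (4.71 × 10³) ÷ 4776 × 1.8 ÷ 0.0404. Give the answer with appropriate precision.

1.3 × 10⁻⁶

0.651 ÷ (4.71 × 10³) ÷ 4776 × 1.8 ÷ 0.0404 = 0.00000128939773598…
Multiplication/division keeps the fewest significant figures: 0.651 → 3 s.f., 4.71 × 10³ → 3 s.f., 4776 → 4 s.f., 1.8 → 2 s.f., 0.0404 → 3 s.f.; limit is 2.
Rounded to 2 significant figures: 1.3 × 10⁻⁶.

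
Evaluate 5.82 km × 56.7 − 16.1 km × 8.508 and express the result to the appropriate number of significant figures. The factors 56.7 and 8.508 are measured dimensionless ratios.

5.82 × 56.7 = 329.994 → 330. km (3 s.f., last digit at the 10^0 place).
16.1 × 8.508 = 136.9788 → 137 km (3 s.f., last digit at the 10^0 place).
Difference: 193.0152 km; keep the coarser place, 10^0.
Result: 193 km.

193 km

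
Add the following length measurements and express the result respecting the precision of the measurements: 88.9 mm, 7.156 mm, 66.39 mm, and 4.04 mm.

166.5 mm

88.9 mm + 7.156 mm + 66.39 mm + 4.04 mm = 166.486 mm.
Addition/subtraction keeps the fewest decimal places: 88.9 → 1 decimal place, 7.156 → 3 decimal places, 66.39 → 2 decimal places, 4.04 → 2 decimal places; limit is 1.
Rounded to 1 decimal place: 166.5 mm.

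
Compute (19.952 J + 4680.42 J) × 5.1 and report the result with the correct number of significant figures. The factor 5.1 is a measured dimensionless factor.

19.952 J + 4680.42 J = 4700.372 J; the sum is limited to 2 decimal places (6 s.f.).
Carrying full precision, 4700.372 × 5.1 = 23971.8972 J; 5.1 has 2 s.f., so the result keeps min(6, 2) = 2 s.f.
Rounded to 2 significant figures: 2.4 × 10⁴ J.

2.4 × 10⁴ J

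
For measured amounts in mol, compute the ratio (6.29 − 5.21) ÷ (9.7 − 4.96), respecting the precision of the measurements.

6.29 − 5.21 = 1.08, limited to 2 d.p. → 3 s.f.; 9.7 − 4.96 = 4.74, limited to 1 d.p. → 2 s.f.
Carrying full precision, 1.08 ÷ 4.74 = 0.227848101266…; keep min(3, 2) = 2 s.f.
Rounded to 2 significant figures: 0.23.

0.23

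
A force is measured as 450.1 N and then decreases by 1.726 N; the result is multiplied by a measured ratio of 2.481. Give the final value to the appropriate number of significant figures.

450.1 N − 1.726 N = 448.374 N; the difference is limited to 1 decimal place (4 s.f.).
Carrying full precision, 448.374 × 2.481 = 1112.415894 N; 2.481 has 4 s.f., so the result keeps min(4, 4) = 4 s.f.
Rounded to 4 significant figures: 1112 N.

1112 N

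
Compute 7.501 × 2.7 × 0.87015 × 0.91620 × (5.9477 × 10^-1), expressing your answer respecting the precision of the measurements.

7.501 × 2.7 × 0.87015 × 0.91620 × (5.9477 × 10^-1) = 9.60320934404…
Multiplication/division keeps the fewest significant figures: 7.501 → 4 s.f., 2.7 → 2 s.f., 0.87015 → 5 s.f., 0.91620 → 5 s.f., 5.9477 × 10^-1 → 5 s.f.; limit is 2.
Rounded to 2 significant figures: 9.6.

9.6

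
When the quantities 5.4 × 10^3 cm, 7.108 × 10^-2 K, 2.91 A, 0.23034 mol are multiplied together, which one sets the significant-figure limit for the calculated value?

5.4 × 10^3 cm → 2 s.f.; 7.108 × 10^-2 K → 4 s.f.; 2.91 A → 3 s.f.; 0.23034 mol → 5 s.f.
The fewest is 2 significant figures, from 5.4 × 10^3 cm.

5.4 × 10^3 cm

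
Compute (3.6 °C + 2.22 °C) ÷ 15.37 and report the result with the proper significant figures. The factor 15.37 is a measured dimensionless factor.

3.6 °C + 2.22 °C = 5.82 °C; the sum is limited to 1 decimal place (2 s.f.).
Carrying full precision, 5.82 ÷ 15.37 = 0.37865972674… °C; 15.37 has 4 s.f., so the result keeps min(2, 4) = 2 s.f.
Rounded to 2 significant figures: 0.38 °C.

0.38 °C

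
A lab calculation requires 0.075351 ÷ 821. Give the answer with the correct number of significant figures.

0.075351 ÷ 821 = 0.0000917795371498…
Multiplication/division keeps the fewest significant figures: 0.075351 → 5 s.f., 821 → 3 s.f.; limit is 3.
Rounded to 3 significant figures: 9.18 × 10^-5.

9.18 × 10^-5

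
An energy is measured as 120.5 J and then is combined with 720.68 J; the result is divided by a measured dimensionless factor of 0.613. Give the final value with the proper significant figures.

1.37 × 10^3 J

120.5 J + 720.68 J = 841.18 J; the sum is limited to 1 decimal place (4 s.f.).
Carrying full precision, 841.18 ÷ 0.613 = 1372.23491028… J; 0.613 has 3 s.f., so the result keeps min(4, 3) = 3 s.f.
Rounded to 3 significant figures: 1.37 × 10^3 J.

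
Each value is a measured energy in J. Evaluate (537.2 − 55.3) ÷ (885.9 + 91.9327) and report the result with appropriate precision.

0.4928

537.2 − 55.3 = 481.9, limited to 1 d.p. → 4 s.f.; 885.9 + 91.9327 = 977.8327, limited to 1 d.p. → 4 s.f.
Carrying full precision, 481.9 ÷ 977.8327 = 0.492824590546…; keep min(4, 4) = 4 s.f.
Rounded to 4 significant figures: 0.4928.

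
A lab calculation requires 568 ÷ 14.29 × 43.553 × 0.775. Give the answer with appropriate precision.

1.34 × 10^3

568 ÷ 14.29 × 43.553 × 0.775 = 1341.6396501…
Multiplication/division keeps the fewest significant figures: 568 → 3 s.f., 14.29 → 4 s.f., 43.553 → 5 s.f., 0.775 → 3 s.f.; limit is 3.
Rounded to 3 significant figures: 1.34 × 10^3.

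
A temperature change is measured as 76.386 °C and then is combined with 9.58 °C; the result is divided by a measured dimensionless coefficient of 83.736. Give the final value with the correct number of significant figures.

76.386 °C + 9.58 °C = 85.966 °C; the sum is limited to 2 decimal places (4 s.f.).
Carrying full precision, 85.966 ÷ 83.736 = 1.02663131747… °C; 83.736 has 5 s.f., so the result keeps min(4, 5) = 4 s.f.
Rounded to 4 significant figures: 1.027 °C.

1.027 °C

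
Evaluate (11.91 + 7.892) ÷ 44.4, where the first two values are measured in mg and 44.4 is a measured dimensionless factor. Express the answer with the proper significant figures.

0.446 mg

11.91 mg + 7.892 mg = 19.802 mg; the sum is limited to 2 decimal places (4 s.f.).
Carrying full precision, 19.802 ÷ 44.4 = 0.445990990991… mg; 44.4 has 3 s.f., so the result keeps min(4, 3) = 3 s.f.
Rounded to 3 significant figures: 0.446 mg.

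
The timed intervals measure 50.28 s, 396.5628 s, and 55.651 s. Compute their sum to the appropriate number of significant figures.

502.49 s

50.28 s + 396.5628 s + 55.651 s = 502.4938 s.
Addition/subtraction keeps the fewest decimal places: 50.28 → 2 decimal places, 396.5628 → 4 decimal places, 55.651 → 3 decimal places; limit is 2.
Rounded to 2 decimal places: 502.49 s.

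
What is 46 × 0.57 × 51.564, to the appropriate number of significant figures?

1.4 × 10³

46 × 0.57 × 51.564 = 1352.00808
Multiplication/division keeps the fewest significant figures: 46 → 2 s.f., 0.57 → 2 s.f., 51.564 → 5 s.f.; limit is 2.
Rounded to 2 significant figures: 1.4 × 10³.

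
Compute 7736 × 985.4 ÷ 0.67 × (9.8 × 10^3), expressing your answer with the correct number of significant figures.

7736 × 985.4 ÷ 0.67 × (9.8 × 10^3) = 1.11501392716 × 10^11…
Multiplication/division keeps the fewest significant figures: 7736 → 4 s.f., 985.4 → 4 s.f., 0.67 → 2 s.f., 9.8 × 10^3 → 2 s.f.; limit is 2.
Rounded to 2 significant figures: 1.1 × 10^11.

1.1 × 10^11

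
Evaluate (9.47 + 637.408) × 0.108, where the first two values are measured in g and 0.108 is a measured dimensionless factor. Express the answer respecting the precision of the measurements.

69.9 g

9.47 g + 637.408 g = 646.878 g; the sum is limited to 2 decimal places (5 s.f.).
Carrying full precision, 646.878 × 0.108 = 69.862824 g; 0.108 has 3 s.f., so the result keeps min(5, 3) = 3 s.f.
Rounded to 3 significant figures: 69.9 g.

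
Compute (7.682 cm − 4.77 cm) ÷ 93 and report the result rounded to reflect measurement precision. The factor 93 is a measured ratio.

7.682 cm − 4.77 cm = 2.912 cm; the difference is limited to 2 decimal places (3 s.f.).
Carrying full precision, 2.912 ÷ 93 = 0.031311827957… cm; 93 has 2 s.f., so the result keeps min(3, 2) = 2 s.f.
Rounded to 2 significant figures: 0.031 cm.

0.031 cm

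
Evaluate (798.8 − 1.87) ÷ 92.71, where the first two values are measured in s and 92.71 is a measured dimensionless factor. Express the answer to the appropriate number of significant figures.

8.596 s

798.8 s − 1.87 s = 796.93 s; the difference is limited to 1 decimal place (4 s.f.).
Carrying full precision, 796.93 ÷ 92.71 = 8.59594434257… s; 92.71 has 4 s.f., so the result keeps min(4, 4) = 4 s.f.
Rounded to 4 significant figures: 8.596 s.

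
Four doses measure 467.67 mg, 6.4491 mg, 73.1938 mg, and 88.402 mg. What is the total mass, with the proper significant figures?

467.67 mg + 6.4491 mg + 73.1938 mg + 88.402 mg = 635.7149 mg.
Addition/subtraction keeps the fewest decimal places: 467.67 → 2 decimal places, 6.4491 → 4 decimal places, 73.1938 → 4 decimal places, 88.402 → 3 decimal places; limit is 2.
Rounded to 2 decimal places: 635.71 mg.

635.71 mg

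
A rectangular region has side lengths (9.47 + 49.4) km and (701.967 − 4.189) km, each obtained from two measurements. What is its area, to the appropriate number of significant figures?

4.11 × 10^4 km²

9.47 + 49.4 = 58.87, limited to 1 d.p. → 3 s.f.; 701.967 − 4.189 = 697.778, limited to 3 d.p. → 6 s.f.
Carrying full precision, 58.87 × 697.778 = 41078.19086; keep min(3, 6) = 3 s.f.
Rounded to 3 significant figures: 4.11 × 10^4 km².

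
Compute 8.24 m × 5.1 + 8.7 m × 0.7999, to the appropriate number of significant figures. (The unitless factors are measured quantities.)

49 m

8.24 × 5.1 = 42.024 → 42 m (2 s.f., last digit at the 10^0 place).
8.7 × 0.7999 = 6.95913 → 7.0 m (2 s.f., last digit at the 10^-1 place).
Sum: 48.98313 m; keep the coarser place, 10^0.
Result: 49 m.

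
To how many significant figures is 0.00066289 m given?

5

0.00066289: leading zeros are not significant.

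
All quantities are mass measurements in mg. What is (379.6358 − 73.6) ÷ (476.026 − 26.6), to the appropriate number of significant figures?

379.6358 − 73.6 = 306.0358, limited to 1 d.p. → 4 s.f.; 476.026 − 26.6 = 449.426, limited to 1 d.p. → 4 s.f.
Carrying full precision, 306.0358 ÷ 449.426 = 0.680948142742…; keep min(4, 4) = 4 s.f.
Rounded to 4 significant figures: 0.6809.

0.6809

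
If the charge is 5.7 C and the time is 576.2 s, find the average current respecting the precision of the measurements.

9.9 × 10⁻³ A

average current = 5.7 C ÷ 576.2 s = 0.00989239847275… A.
5.7 has 2 significant figures; 576.2 has 4.
Division/multiplication keeps the fewest: 2 significant figures.
Rounded: 9.9 × 10⁻³ A.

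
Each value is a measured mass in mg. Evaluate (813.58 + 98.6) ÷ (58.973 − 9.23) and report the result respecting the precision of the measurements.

18.34

813.58 + 98.6 = 912.18, limited to 1 d.p. → 4 s.f.; 58.973 − 9.23 = 49.743, limited to 2 d.p. → 4 s.f.
Carrying full precision, 912.18 ÷ 49.743 = 18.3378565828…; keep min(4, 4) = 4 s.f.
Rounded to 4 significant figures: 18.34.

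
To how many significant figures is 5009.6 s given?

5009.6: zeros between nonzero digits are significant.

5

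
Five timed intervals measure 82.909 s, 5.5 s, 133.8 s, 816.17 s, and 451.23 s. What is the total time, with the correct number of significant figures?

82.909 s + 5.5 s + 133.8 s + 816.17 s + 451.23 s = 1489.609 s.
Addition/subtraction keeps the fewest decimal places: 82.909 → 3 decimal places, 5.5 → 1 decimal place, 133.8 → 1 decimal place, 816.17 → 2 decimal places, 451.23 → 2 decimal places; limit is 1.
Rounded to 1 decimal place: 1.4896 × 10^3 s.

1.4896 × 10^3 s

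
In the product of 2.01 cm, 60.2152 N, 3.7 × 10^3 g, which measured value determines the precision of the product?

2.01 cm → 3 s.f.; 60.2152 N → 6 s.f.; 3.7 × 10^3 g → 2 s.f.
The fewest is 2 significant figures, from 3.7 × 10^3 g.

3.7 × 10^3 g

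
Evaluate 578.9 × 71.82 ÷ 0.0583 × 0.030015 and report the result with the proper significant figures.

578.9 × 71.82 ÷ 0.0583 × 0.030015 = 21405.1730527…
Multiplication/division keeps the fewest significant figures: 578.9 → 4 s.f., 71.82 → 4 s.f., 0.0583 → 3 s.f., 0.030015 → 5 s.f.; limit is 3.
Rounded to 3 significant figures: 2.14 × 10^4.

2.14 × 10^4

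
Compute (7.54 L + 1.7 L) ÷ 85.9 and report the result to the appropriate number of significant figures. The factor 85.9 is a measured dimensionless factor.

7.54 L + 1.7 L = 9.24 L; the sum is limited to 1 decimal place (2 s.f.).
Carrying full precision, 9.24 ÷ 85.9 = 0.1075669383… L; 85.9 has 3 s.f., so the result keeps min(2, 3) = 2 s.f.
Rounded to 2 significant figures: 0.11 L.

0.11 L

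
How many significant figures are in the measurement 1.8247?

1.8247: every digit is nonzero and significant.

5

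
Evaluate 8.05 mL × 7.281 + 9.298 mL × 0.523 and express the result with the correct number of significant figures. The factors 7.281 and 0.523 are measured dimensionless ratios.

63.5 mL

8.05 × 7.281 = 58.61205 → 58.6 mL (3 s.f., last digit at the 10^-1 place).
9.298 × 0.523 = 4.862854 → 4.86 mL (3 s.f., last digit at the 10^-2 place).
Sum: 63.474904 mL; keep the coarser place, 10^-1.
Result: 63.5 mL.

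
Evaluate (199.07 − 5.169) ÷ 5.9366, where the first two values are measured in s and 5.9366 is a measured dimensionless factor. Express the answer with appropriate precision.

199.07 s − 5.169 s = 193.901 s; the difference is limited to 2 decimal places (5 s.f.).
Carrying full precision, 193.901 ÷ 5.9366 = 32.661961392… s; 5.9366 has 5 s.f., so the result keeps min(5, 5) = 5 s.f.
Rounded to 5 significant figures: 32.662 s.

32.662 s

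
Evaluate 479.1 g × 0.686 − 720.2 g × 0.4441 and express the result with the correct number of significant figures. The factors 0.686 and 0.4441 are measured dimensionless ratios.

479.1 × 0.686 = 328.6626 → 329 g (3 s.f., last digit at the 10^0 place).
720.2 × 0.4441 = 319.84082 → 319.8 g (4 s.f., last digit at the 10^-1 place).
Difference: 8.82178 g; keep the coarser place, 10^0.
Result: 9 g.

9 g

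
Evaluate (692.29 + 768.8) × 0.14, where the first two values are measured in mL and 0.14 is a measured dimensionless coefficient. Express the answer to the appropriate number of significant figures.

2.0 × 10^2 mL

692.29 mL + 768.8 mL = 1461.09 mL; the sum is limited to 1 decimal place (5 s.f.).
Carrying full precision, 1461.09 × 0.14 = 204.5526 mL; 0.14 has 2 s.f., so the result keeps min(5, 2) = 2 s.f.
Rounded to 2 significant figures: 2.0 × 10^2 mL.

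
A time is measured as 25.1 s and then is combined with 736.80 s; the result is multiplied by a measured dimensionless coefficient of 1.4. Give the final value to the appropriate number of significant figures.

25.1 s + 736.80 s = 761.90 s; the sum is limited to 1 decimal place (4 s.f.).
Carrying full precision, 761.90 × 1.4 = 1066.66 s; 1.4 has 2 s.f., so the result keeps min(4, 2) = 2 s.f.
Rounded to 2 significant figures: 1.1 × 10³ s.

1.1 × 10³ s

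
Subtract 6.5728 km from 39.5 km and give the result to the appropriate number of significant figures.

39.5 km − 6.5728 km = 32.9272 km.
Addition/subtraction keeps the fewest decimal places: 39.5 → 1 decimal place, 6.5728 → 4 decimal places; limit is 1.
Rounded to 1 decimal place: 32.9 km.

32.9 km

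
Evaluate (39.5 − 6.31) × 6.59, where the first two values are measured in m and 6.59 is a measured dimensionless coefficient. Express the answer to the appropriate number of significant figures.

39.5 m − 6.31 m = 33.19 m; the difference is limited to 1 decimal place (3 s.f.).
Carrying full precision, 33.19 × 6.59 = 218.7221 m; 6.59 has 3 s.f., so the result keeps min(3, 3) = 3 s.f.
Rounded to 3 significant figures: 219 m.

219 m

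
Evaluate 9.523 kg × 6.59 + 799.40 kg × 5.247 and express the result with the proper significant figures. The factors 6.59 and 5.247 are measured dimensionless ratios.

9.523 × 6.59 = 62.75657 → 62.8 kg (3 s.f., last digit at the 10^-1 place).
799.40 × 5.247 = 4194.4518 → 4194 kg (4 s.f., last digit at the 10^0 place).
Sum: 4257.20837 kg; keep the coarser place, 10^0.
Result: 4257 kg.

4257 kg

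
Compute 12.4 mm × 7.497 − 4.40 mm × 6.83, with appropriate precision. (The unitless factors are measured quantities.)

62.9 mm

12.4 × 7.497 = 92.9628 → 93.0 mm (3 s.f., last digit at the 10^-1 place).
4.40 × 6.83 = 30.052 → 30.1 mm (3 s.f., last digit at the 10^-1 place).
Difference: 62.9108 mm; keep the coarser place, 10^-1.
Result: 62.9 mm.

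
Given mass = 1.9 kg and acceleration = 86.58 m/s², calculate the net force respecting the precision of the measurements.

1.6 × 10^2 N

net force = 1.9 kg × 86.58 m/s² = 164.502 N.
1.9 has 2 significant figures; 86.58 has 4.
Division/multiplication keeps the fewest: 2 significant figures.
Rounded: 1.6 × 10^2 N.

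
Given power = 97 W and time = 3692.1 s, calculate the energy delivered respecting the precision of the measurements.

3.6 × 10^5 J

energy delivered = 97 W × 3692.1 s = 358133.7 J.
97 has 2 significant figures; 3692.1 has 5.
Division/multiplication keeps the fewest: 2 significant figures.
Rounded: 3.6 × 10^5 J.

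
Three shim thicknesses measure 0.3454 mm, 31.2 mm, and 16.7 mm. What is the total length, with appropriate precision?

0.3454 mm + 31.2 mm + 16.7 mm = 48.2454 mm.
Addition/subtraction keeps the fewest decimal places: 0.3454 → 4 decimal places, 31.2 → 1 decimal place, 16.7 → 1 decimal place; limit is 1.
Rounded to 1 decimal place: 48.2 mm.

48.2 mm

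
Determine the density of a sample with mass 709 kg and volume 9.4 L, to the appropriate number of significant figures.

density = 709 kg ÷ 9.4 L = 75.4255319149… kg/L.
709 has 3 significant figures; 9.4 has 2.
Division/multiplication keeps the fewest: 2 significant figures.
Rounded: 75 kg/L.

75 kg/L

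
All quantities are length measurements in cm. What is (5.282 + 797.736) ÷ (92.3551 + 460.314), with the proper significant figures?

5.282 + 797.736 = 803.018, limited to 3 d.p. → 6 s.f.; 92.3551 + 460.314 = 552.6691, limited to 3 d.p. → 6 s.f.
Carrying full precision, 803.018 ÷ 552.6691 = 1.45298153995…; keep min(6, 6) = 6 s.f.
Rounded to 6 significant figures: 1.45298.

1.45298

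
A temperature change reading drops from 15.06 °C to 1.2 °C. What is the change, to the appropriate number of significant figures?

13.9 °C

15.06 °C − 1.2 °C = 13.86 °C.
Addition/subtraction keeps the fewest decimal places: 15.06 → 2 decimal places, 1.2 → 1 decimal place; limit is 1.
Rounded to 1 decimal place: 13.9 °C.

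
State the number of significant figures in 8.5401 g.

8.5401: zeros between nonzero digits are significant.

5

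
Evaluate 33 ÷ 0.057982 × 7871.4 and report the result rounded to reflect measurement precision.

4.5 × 10^6

33 ÷ 0.057982 × 7871.4 = 4479945.50033…
Multiplication/division keeps the fewest significant figures: 33 → 2 s.f., 0.057982 → 5 s.f., 7871.4 → 5 s.f.; limit is 2.
Rounded to 2 significant figures: 4.5 × 10^6.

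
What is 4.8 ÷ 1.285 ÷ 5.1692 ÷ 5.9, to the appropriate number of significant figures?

0.12

4.8 ÷ 1.285 ÷ 5.1692 ÷ 5.9 = 0.122479318844…
Multiplication/division keeps the fewest significant figures: 4.8 → 2 s.f., 1.285 → 4 s.f., 5.1692 → 5 s.f., 5.9 → 2 s.f.; limit is 2.
Rounded to 2 significant figures: 0.12.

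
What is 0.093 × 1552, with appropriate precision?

1.4 × 10²

0.093 × 1552 = 144.336
Multiplication/division keeps the fewest significant figures: 0.093 → 2 s.f., 1552 → 4 s.f.; limit is 2.
Rounded to 2 significant figures: 1.4 × 10².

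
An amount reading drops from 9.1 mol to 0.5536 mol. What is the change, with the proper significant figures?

8.5 mol

9.1 mol − 0.5536 mol = 8.5464 mol.
Addition/subtraction keeps the fewest decimal places: 9.1 → 1 decimal place, 0.5536 → 4 decimal places; limit is 1.
Rounded to 1 decimal place: 8.5 mol.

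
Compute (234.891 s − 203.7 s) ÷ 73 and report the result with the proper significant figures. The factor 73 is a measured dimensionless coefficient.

234.891 s − 203.7 s = 31.191 s; the difference is limited to 1 decimal place (3 s.f.).
Carrying full precision, 31.191 ÷ 73 = 0.427273972603… s; 73 has 2 s.f., so the result keeps min(3, 2) = 2 s.f.
Rounded to 2 significant figures: 0.43 s.

0.43 s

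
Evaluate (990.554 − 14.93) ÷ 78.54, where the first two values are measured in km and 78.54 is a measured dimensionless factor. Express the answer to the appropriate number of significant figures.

12.42 km

990.554 km − 14.93 km = 975.624 km; the difference is limited to 2 decimal places (5 s.f.).
Carrying full precision, 975.624 ÷ 78.54 = 12.4220015279… km; 78.54 has 4 s.f., so the result keeps min(5, 4) = 4 s.f.
Rounded to 4 significant figures: 12.42 km.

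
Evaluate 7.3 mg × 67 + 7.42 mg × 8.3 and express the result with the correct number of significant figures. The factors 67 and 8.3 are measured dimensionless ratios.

5.5 × 10^2 mg

7.3 × 67 = 489.1 → 4.9 × 10^2 mg (2 s.f., last digit at the 10^1 place).
7.42 × 8.3 = 61.586 → 62 mg (2 s.f., last digit at the 10^0 place).
Sum: 550.686 mg; keep the coarser place, 10^1.
Result: 5.5 × 10^2 mg.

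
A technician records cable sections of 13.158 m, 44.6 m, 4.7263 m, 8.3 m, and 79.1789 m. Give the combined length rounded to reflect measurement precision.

1.500 × 10² m

13.158 m + 44.6 m + 4.7263 m + 8.3 m + 79.1789 m = 149.9632 m.
Addition/subtraction keeps the fewest decimal places: 13.158 → 3 decimal places, 44.6 → 1 decimal place, 4.7263 → 4 decimal places, 8.3 → 1 decimal place, 79.1789 → 4 decimal places; limit is 1.
Rounded to 1 decimal place: 1.500 × 10² m.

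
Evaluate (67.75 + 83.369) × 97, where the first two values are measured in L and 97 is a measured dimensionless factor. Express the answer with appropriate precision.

67.75 L + 83.369 L = 151.119 L; the sum is limited to 2 decimal places (5 s.f.).
Carrying full precision, 151.119 × 97 = 14658.543 L; 97 has 2 s.f., so the result keeps min(5, 2) = 2 s.f.
Rounded to 2 significant figures: 1.5 × 10^4 L.

1.5 × 10^4 L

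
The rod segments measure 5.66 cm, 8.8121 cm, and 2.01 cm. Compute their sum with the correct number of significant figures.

5.66 cm + 8.8121 cm + 2.01 cm = 16.4821 cm.
Addition/subtraction keeps the fewest decimal places: 5.66 → 2 decimal places, 8.8121 → 4 decimal places, 2.01 → 2 decimal places; limit is 2.
Rounded to 2 decimal places: 16.48 cm.

16.48 cm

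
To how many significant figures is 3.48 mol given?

3

3.48: every digit is nonzero and significant.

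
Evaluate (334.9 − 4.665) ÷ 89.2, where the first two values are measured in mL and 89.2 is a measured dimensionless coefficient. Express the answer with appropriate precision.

334.9 mL − 4.665 mL = 330.235 mL; the difference is limited to 1 decimal place (4 s.f.).
Carrying full precision, 330.235 ÷ 89.2 = 3.70218609865… mL; 89.2 has 3 s.f., so the result keeps min(4, 3) = 3 s.f.
Rounded to 3 significant figures: 3.70 mL.

3.70 mL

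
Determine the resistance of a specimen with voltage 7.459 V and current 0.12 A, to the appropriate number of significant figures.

62 Ω

resistance = 7.459 V ÷ 0.12 A = 62.1583333333… Ω.
7.459 has 4 significant figures; 0.12 has 2.
Division/multiplication keeps the fewest: 2 significant figures.
Rounded: 62 Ω.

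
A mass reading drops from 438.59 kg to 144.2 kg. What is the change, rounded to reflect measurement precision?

438.59 kg − 144.2 kg = 294.39 kg.
Addition/subtraction keeps the fewest decimal places: 438.59 → 2 decimal places, 144.2 → 1 decimal place; limit is 1.
Rounded to 1 decimal place: 294.4 kg.

294.4 kg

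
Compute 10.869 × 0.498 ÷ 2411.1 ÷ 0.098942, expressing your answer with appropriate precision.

10.869 × 0.498 ÷ 2411.1 ÷ 0.098942 = 0.0226894006298…
Multiplication/division keeps the fewest significant figures: 10.869 → 5 s.f., 0.498 → 3 s.f., 2411.1 → 5 s.f., 0.098942 → 5 s.f.; limit is 3.
Rounded to 3 significant figures: 0.0227.

0.0227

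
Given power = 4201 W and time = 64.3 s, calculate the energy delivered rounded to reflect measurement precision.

2.70 × 10^5 J

energy delivered = 4201 W × 64.3 s = 270124.3 J.
4201 has 4 significant figures; 64.3 has 3.
Division/multiplication keeps the fewest: 3 significant figures.
Rounded: 2.70 × 10^5 J.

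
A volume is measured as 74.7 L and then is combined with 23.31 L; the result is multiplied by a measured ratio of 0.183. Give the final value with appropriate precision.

17.9 L

74.7 L + 23.31 L = 98.01 L; the sum is limited to 1 decimal place (3 s.f.).
Carrying full precision, 98.01 × 0.183 = 17.93583 L; 0.183 has 3 s.f., so the result keeps min(3, 3) = 3 s.f.
Rounded to 3 significant figures: 17.9 L.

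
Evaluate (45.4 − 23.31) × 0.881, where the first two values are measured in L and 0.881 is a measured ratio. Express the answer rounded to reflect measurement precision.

19.5 L

45.4 L − 23.31 L = 22.09 L; the difference is limited to 1 decimal place (3 s.f.).
Carrying full precision, 22.09 × 0.881 = 19.46129 L; 0.881 has 3 s.f., so the result keeps min(3, 3) = 3 s.f.
Rounded to 3 significant figures: 19.5 L.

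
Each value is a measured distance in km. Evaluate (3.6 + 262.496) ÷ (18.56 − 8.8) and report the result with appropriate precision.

27

3.6 + 262.496 = 266.096, limited to 1 d.p. → 4 s.f.; 18.56 − 8.8 = 9.76, limited to 1 d.p. → 2 s.f.
Carrying full precision, 266.096 ÷ 9.76 = 27.2639344262…; keep min(4, 2) = 2 s.f.
Rounded to 2 significant figures: 27.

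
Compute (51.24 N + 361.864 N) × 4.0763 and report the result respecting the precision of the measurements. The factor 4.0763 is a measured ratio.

51.24 N + 361.864 N = 413.104 N; the sum is limited to 2 decimal places (5 s.f.).
Carrying full precision, 413.104 × 4.0763 = 1683.9358352 N; 4.0763 has 5 s.f., so the result keeps min(5, 5) = 5 s.f.
Rounded to 5 significant figures: 1683.9 N.

1683.9 N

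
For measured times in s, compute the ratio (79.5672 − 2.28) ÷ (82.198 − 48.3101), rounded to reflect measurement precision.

79.5672 − 2.28 = 77.2872, limited to 2 d.p. → 4 s.f.; 82.198 − 48.3101 = 33.8879, limited to 3 d.p. → 5 s.f.
Carrying full precision, 77.2872 ÷ 33.8879 = 2.28067245241…; keep min(4, 5) = 4 s.f.
Rounded to 4 significant figures: 2.281.

2.281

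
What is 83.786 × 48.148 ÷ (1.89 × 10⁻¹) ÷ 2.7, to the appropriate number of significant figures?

83.786 × 48.148 ÷ (1.89 × 10⁻¹) ÷ 2.7 = 7905.40530668…
Multiplication/division keeps the fewest significant figures: 83.786 → 5 s.f., 48.148 → 5 s.f., 1.89 × 10⁻¹ → 3 s.f., 2.7 → 2 s.f.; limit is 2.
Rounded to 2 significant figures: 7.9 × 10³.

7.9 × 10³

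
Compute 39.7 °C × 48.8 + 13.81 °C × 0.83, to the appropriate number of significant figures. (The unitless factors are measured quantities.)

39.7 × 48.8 = 1937.36 → 1.94 × 10³ °C (3 s.f., last digit at the 10^1 place).
13.81 × 0.83 = 11.4623 → 11 °C (2 s.f., last digit at the 10^0 place).
Sum: 1948.8223 °C; keep the coarser place, 10^1.
Result: 1.95 × 10³ °C.

1.95 × 10³ °C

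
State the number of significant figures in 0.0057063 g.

0.0057063: leading zeros are not significant; zeros between nonzero digits are significant.

5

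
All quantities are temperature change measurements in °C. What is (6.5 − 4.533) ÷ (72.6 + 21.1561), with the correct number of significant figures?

6.5 − 4.533 = 1.967, limited to 1 d.p. → 2 s.f.; 72.6 + 21.1561 = 93.7561, limited to 1 d.p. → 3 s.f.
Carrying full precision, 1.967 ÷ 93.7561 = 0.0209799682367…; keep min(2, 3) = 2 s.f.
Rounded to 2 significant figures: 0.021.

0.021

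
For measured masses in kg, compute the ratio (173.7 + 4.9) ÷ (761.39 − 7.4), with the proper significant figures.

0.2369

173.7 + 4.9 = 178.6, limited to 1 d.p. → 4 s.f.; 761.39 − 7.4 = 753.99, limited to 1 d.p. → 4 s.f.
Carrying full precision, 178.6 ÷ 753.99 = 0.236873168079…; keep min(4, 4) = 4 s.f.
Rounded to 4 significant figures: 0.2369.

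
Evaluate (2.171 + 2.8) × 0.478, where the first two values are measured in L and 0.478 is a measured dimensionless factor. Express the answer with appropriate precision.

2.4 L

2.171 L + 2.8 L = 4.971 L; the sum is limited to 1 decimal place (2 s.f.).
Carrying full precision, 4.971 × 0.478 = 2.376138 L; 0.478 has 3 s.f., so the result keeps min(2, 3) = 2 s.f.
Rounded to 2 significant figures: 2.4 L.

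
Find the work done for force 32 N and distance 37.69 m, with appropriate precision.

1.2 × 10³ J

work done = 32 N × 37.69 m = 1206.08 J.
32 has 2 significant figures; 37.69 has 4.
Division/multiplication keeps the fewest: 2 significant figures.
Rounded: 1.2 × 10³ J.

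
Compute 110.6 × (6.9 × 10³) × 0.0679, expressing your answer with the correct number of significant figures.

5.2 × 10⁴

110.6 × (6.9 × 10³) × 0.0679 = 51817.206
Multiplication/division keeps the fewest significant figures: 110.6 → 4 s.f., 6.9 × 10³ → 2 s.f., 0.0679 → 3 s.f.; limit is 2.
Rounded to 2 significant figures: 5.2 × 10⁴.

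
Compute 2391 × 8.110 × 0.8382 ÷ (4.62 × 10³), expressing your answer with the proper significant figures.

3.52

2391 × 8.110 × 0.8382 ÷ (4.62 × 10³) = 3.51808324286…
Multiplication/division keeps the fewest significant figures: 2391 → 4 s.f., 8.110 → 4 s.f., 0.8382 → 4 s.f., 4.62 × 10³ → 3 s.f.; limit is 3.
Rounded to 3 significant figures: 3.52.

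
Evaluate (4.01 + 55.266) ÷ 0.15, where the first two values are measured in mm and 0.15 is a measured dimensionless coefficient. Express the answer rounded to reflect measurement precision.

4.01 mm + 55.266 mm = 59.276 mm; the sum is limited to 2 decimal places (4 s.f.).
Carrying full precision, 59.276 ÷ 0.15 = 395.173333333… mm; 0.15 has 2 s.f., so the result keeps min(4, 2) = 2 s.f.
Rounded to 2 significant figures: 4.0 × 10^2 mm.

4.0 × 10^2 mm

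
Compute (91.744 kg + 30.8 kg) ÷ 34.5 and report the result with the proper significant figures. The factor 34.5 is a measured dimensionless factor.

91.744 kg + 30.8 kg = 122.544 kg; the sum is limited to 1 decimal place (4 s.f.).
Carrying full precision, 122.544 ÷ 34.5 = 3.552 kg; 34.5 has 3 s.f., so the result keeps min(4, 3) = 3 s.f.
Rounded to 3 significant figures: 3.55 kg.

3.55 kg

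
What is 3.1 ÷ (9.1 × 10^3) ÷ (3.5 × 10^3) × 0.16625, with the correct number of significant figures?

3.1 ÷ (9.1 × 10^3) ÷ (3.5 × 10^3) × 0.16625 = 1.61813186813 × 10^-8…
Multiplication/division keeps the fewest significant figures: 3.1 → 2 s.f., 9.1 × 10^3 → 2 s.f., 3.5 × 10^3 → 2 s.f., 0.16625 → 5 s.f.; limit is 2.
Rounded to 2 significant figures: 1.6 × 10^-8.

1.6 × 10^-8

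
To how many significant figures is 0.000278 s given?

0.000278: leading zeros are not significant.

3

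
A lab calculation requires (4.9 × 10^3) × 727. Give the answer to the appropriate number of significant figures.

3.6 × 10^6

(4.9 × 10^3) × 727 = 3562300
Multiplication/division keeps the fewest significant figures: 4.9 × 10^3 → 2 s.f., 727 → 3 s.f.; limit is 2.
Rounded to 2 significant figures: 3.6 × 10^6.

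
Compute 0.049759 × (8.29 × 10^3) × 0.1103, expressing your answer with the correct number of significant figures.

45.5

0.049759 × (8.29 × 10^3) × 0.1103 = 45.498982733
Multiplication/division keeps the fewest significant figures: 0.049759 → 5 s.f., 8.29 × 10^3 → 3 s.f., 0.1103 → 4 s.f.; limit is 3.
Rounded to 3 significant figures: 45.5.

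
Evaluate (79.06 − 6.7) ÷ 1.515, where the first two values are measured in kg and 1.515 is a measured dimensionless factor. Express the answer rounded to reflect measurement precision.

47.8 kg

79.06 kg − 6.7 kg = 72.36 kg; the difference is limited to 1 decimal place (3 s.f.).
Carrying full precision, 72.36 ÷ 1.515 = 47.7623762376… kg; 1.515 has 4 s.f., so the result keeps min(3, 4) = 3 s.f.
Rounded to 3 significant figures: 47.8 kg.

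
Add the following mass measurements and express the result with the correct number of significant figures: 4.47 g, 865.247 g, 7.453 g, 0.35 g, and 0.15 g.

4.47 g + 865.247 g + 7.453 g + 0.35 g + 0.15 g = 877.670 g.
Addition/subtraction keeps the fewest decimal places: 4.47 → 2 decimal places, 865.247 → 3 decimal places, 7.453 → 3 decimal places, 0.35 → 2 decimal places, 0.15 → 2 decimal places; limit is 2.
Rounded to 2 decimal places: 877.67 g.

877.67 g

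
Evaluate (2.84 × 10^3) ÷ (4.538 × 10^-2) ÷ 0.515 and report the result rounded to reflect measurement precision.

(2.84 × 10^3) ÷ (4.538 × 10^-2) ÷ 0.515 = 121519.680626…
Multiplication/division keeps the fewest significant figures: 2.84 × 10^3 → 3 s.f., 4.538 × 10^-2 → 4 s.f., 0.515 → 3 s.f.; limit is 3.
Rounded to 3 significant figures: 1.22 × 10^5.

1.22 × 10^5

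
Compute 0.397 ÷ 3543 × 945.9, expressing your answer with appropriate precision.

0.397 ÷ 3543 × 945.9 = 0.105989923793…
Multiplication/division keeps the fewest significant figures: 0.397 → 3 s.f., 3543 → 4 s.f., 945.9 → 4 s.f.; limit is 3.
Rounded to 3 significant figures: 0.106.

0.106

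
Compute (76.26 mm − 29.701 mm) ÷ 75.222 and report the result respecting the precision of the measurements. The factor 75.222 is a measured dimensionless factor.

0.6190 mm

76.26 mm − 29.701 mm = 46.559 mm; the difference is limited to 2 decimal places (4 s.f.).
Carrying full precision, 46.559 ÷ 75.222 = 0.618954561166… mm; 75.222 has 5 s.f., so the result keeps min(4, 5) = 4 s.f.
Rounded to 4 significant figures: 0.6190 mm.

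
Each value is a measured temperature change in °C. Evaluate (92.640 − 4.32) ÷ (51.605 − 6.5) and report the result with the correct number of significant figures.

92.640 − 4.32 = 88.320, limited to 2 d.p. → 4 s.f.; 51.605 − 6.5 = 45.105, limited to 1 d.p. → 3 s.f.
Carrying full precision, 88.320 ÷ 45.105 = 1.95809777187…; keep min(4, 3) = 3 s.f.
Rounded to 3 significant figures: 1.96.

1.96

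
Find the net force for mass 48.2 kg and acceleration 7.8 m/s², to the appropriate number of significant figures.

net force = 48.2 kg × 7.8 m/s² = 375.96 N.
48.2 has 3 significant figures; 7.8 has 2.
Division/multiplication keeps the fewest: 2 significant figures.
Rounded: 3.8 × 10² N.

3.8 × 10² N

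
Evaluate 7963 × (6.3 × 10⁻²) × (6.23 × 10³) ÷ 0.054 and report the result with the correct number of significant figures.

7963 × (6.3 × 10⁻²) × (6.23 × 10³) ÷ 0.054 = 57877738.3333…
Multiplication/division keeps the fewest significant figures: 7963 → 4 s.f., 6.3 × 10⁻² → 2 s.f., 6.23 × 10³ → 3 s.f., 0.054 → 2 s.f.; limit is 2.
Rounded to 2 significant figures: 5.8 × 10⁷.

5.8 × 10⁷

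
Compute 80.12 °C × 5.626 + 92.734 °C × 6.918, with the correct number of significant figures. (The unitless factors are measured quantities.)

1092.3 °C

80.12 × 5.626 = 450.75512 → 450.8 °C (4 s.f., last digit at the 10^-1 place).
92.734 × 6.918 = 641.533812 → 641.5 °C (4 s.f., last digit at the 10^-1 place).
Sum: 1092.288932 °C; keep the coarser place, 10^-1.
Result: 1092.3 °C.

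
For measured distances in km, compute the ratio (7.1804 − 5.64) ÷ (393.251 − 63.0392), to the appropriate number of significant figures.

0.00466

7.1804 − 5.64 = 1.5404, limited to 2 d.p. → 3 s.f.; 393.251 − 63.0392 = 330.2118, limited to 3 d.p. → 6 s.f.
Carrying full precision, 1.5404 ÷ 330.2118 = 0.00466488478001…; keep min(3, 6) = 3 s.f.
Rounded to 3 significant figures: 0.00466.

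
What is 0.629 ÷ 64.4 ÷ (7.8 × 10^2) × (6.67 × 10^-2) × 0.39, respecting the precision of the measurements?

0.629 ÷ 64.4 ÷ (7.8 × 10^2) × (6.67 × 10^-2) × 0.39 = 3.25732142857 × 10^-7…
Multiplication/division keeps the fewest significant figures: 0.629 → 3 s.f., 64.4 → 3 s.f., 7.8 × 10^2 → 2 s.f., 6.67 × 10^-2 → 3 s.f., 0.39 → 2 s.f.; limit is 2.
Rounded to 2 significant figures: 3.3 × 10^-7.

3.3 × 10^-7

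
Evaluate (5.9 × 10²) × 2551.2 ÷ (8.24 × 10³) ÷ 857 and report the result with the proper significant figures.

0.21

(5.9 × 10²) × 2551.2 ÷ (8.24 × 10³) ÷ 857 = 0.213151544675…
Multiplication/division keeps the fewest significant figures: 5.9 × 10² → 2 s.f., 2551.2 → 5 s.f., 8.24 × 10³ → 3 s.f., 857 → 3 s.f.; limit is 2.
Rounded to 2 significant figures: 0.21.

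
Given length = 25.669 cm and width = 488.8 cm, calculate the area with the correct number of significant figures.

area = 25.669 cm × 488.8 cm = 12547.0072 cm².
25.669 has 5 significant figures; 488.8 has 4.
Division/multiplication keeps the fewest: 4 significant figures.
Rounded: 1.255 × 10^4 cm².

1.255 × 10^4 cm²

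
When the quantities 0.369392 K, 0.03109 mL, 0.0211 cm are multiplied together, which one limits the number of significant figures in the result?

0.0211 cm

0.369392 K → 6 s.f.; 0.03109 mL → 4 s.f.; 0.0211 cm → 3 s.f.
The fewest is 3 significant figures, from 0.0211 cm.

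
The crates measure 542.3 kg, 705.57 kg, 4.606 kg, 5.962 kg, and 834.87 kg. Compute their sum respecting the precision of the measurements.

542.3 kg + 705.57 kg + 4.606 kg + 5.962 kg + 834.87 kg = 2093.308 kg.
Addition/subtraction keeps the fewest decimal places: 542.3 → 1 decimal place, 705.57 → 2 decimal places, 4.606 → 3 decimal places, 5.962 → 3 decimal places, 834.87 → 2 decimal places; limit is 1.
Rounded to 1 decimal place: 2093.3 kg.

2093.3 kg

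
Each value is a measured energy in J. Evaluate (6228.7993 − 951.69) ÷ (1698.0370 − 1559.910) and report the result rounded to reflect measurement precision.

6228.7993 − 951.69 = 5277.1093, limited to 2 d.p. → 6 s.f.; 1698.0370 − 1559.910 = 138.1270, limited to 3 d.p. → 6 s.f.
Carrying full precision, 5277.1093 ÷ 138.1270 = 38.204763008…; keep min(6, 6) = 6 s.f.
Rounded to 6 significant figures: 38.2048.

38.2048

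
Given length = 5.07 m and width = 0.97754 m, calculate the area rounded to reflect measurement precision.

4.96 m²

area = 5.07 m × 0.97754 m = 4.9561278 m².
5.07 has 3 significant figures; 0.97754 has 5.
Division/multiplication keeps the fewest: 3 significant figures.
Rounded: 4.96 m².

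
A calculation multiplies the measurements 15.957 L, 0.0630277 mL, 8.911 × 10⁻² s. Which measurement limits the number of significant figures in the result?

8.911 × 10⁻² s

15.957 L → 5 s.f.; 0.0630277 mL → 6 s.f.; 8.911 × 10⁻² s → 4 s.f.
The fewest is 4 significant figures, from 8.911 × 10⁻² s.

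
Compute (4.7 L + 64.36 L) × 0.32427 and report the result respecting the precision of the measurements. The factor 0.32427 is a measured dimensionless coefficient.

22.4 L

4.7 L + 64.36 L = 69.06 L; the sum is limited to 1 decimal place (3 s.f.).
Carrying full precision, 69.06 × 0.32427 = 22.3940862 L; 0.32427 has 5 s.f., so the result keeps min(3, 5) = 3 s.f.
Rounded to 3 significant figures: 22.4 L.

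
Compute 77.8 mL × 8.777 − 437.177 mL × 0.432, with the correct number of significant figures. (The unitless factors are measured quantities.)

77.8 × 8.777 = 682.8506 → 683 mL (3 s.f., last digit at the 10^0 place).
437.177 × 0.432 = 188.860464 → 189 mL (3 s.f., last digit at the 10^0 place).
Difference: 493.990136 mL; keep the coarser place, 10^0.
Result: 494 mL.

494 mL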